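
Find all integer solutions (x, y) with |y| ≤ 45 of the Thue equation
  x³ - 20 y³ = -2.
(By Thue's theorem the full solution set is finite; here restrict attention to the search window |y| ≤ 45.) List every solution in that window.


The equation is x³ - 20y³ = -2. For fixed y, x³ = 20·y³ − 2, so a solution requires the RHS to be a perfect cube.
Strategy: iterate y from -45 to 45, compute RHS = 20·y³ − 2, and check whether it is a (positive or negative) perfect cube.
Check small values of y:
  y = 0: RHS = -2 is not a perfect cube.
  y = 1: RHS = 18 is not a perfect cube.
  y = -1: RHS = -22 is not a perfect cube.
  y = 2: RHS = 158 is not a perfect cube.
  y = -2: RHS = -162 is not a perfect cube.
  y = 3: RHS = 538 is not a perfect cube.
  y = -3: RHS = -542 is not a perfect cube.
Continuing the search up to |y| = 45 finds no solutions either.
No (x, y) in the scanned range satisfies the equation.

No integer solutions with |y| ≤ 45.


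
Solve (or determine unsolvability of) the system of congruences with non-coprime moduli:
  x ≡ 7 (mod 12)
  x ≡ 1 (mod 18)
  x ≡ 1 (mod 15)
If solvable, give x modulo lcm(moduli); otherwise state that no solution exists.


Moduli 12, 18, 15 are not pairwise coprime, so CRT works modulo lcm(m_i) when all pairwise compatibility conditions hold.
Pairwise compatibility: gcd(m_i, m_j) must divide a_i - a_j for every pair.
Merge one congruence at a time:
  Start: x ≡ 7 (mod 12).
  Combine with x ≡ 1 (mod 18): gcd(12, 18) = 6; 1 - 7 = -6, which IS divisible by 6, so compatible.
    Write x = 7 + 12·t and substitute into x ≡ 1 (mod 18): 12·t ≡ 1 − 7 = -6 (mod 18).
    Divide the congruence (and modulus) by g = 6: 2·t ≡ -1 (mod 3).
    Reduce coefficients mod 3: 2·t ≡ 2 (mod 3).
    The inverse of 2 mod 3 is 2 (since 2·2 = 4 = 1·3 + 1), so t ≡ 2·2 = 4 ≡ 1 (mod 3).
    Then x = 7 + 12·1 = 19, valid modulo lcm(12, 18) = 36: x ≡ 19 (mod 36).
  Combine with x ≡ 1 (mod 15): gcd(36, 15) = 3; 1 - 19 = -18, which IS divisible by 3, so compatible.
    Write x = 19 + 36·t and substitute into x ≡ 1 (mod 15): 36·t ≡ 1 − 19 = -18 (mod 15).
    Divide the congruence (and modulus) by g = 3: 12·t ≡ -6 (mod 5).
    Reduce coefficients mod 5: 2·t ≡ 4 (mod 5).
    The inverse of 2 mod 5 is 3 (since 2·3 = 6 = 1·5 + 1), so t ≡ 3·4 = 12 ≡ 2 (mod 5).
    Then x = 19 + 36·2 = 91, valid modulo lcm(36, 15) = 180: x ≡ 91 (mod 180).
Verify: 91 mod 12 = 7, 91 mod 18 = 1, 91 mod 15 = 1.

x ≡ 91 (mod 180).


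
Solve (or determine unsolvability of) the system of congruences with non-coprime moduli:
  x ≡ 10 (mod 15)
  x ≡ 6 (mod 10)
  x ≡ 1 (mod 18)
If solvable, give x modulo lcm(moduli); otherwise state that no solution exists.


Moduli 15, 10, 18 are not pairwise coprime, so CRT works modulo lcm(m_i) when all pairwise compatibility conditions hold.
Pairwise compatibility: gcd(m_i, m_j) must divide a_i - a_j for every pair.
Merge one congruence at a time:
  Start: x ≡ 10 (mod 15).
  Combine with x ≡ 6 (mod 10): gcd(15, 10) = 5, and 6 - 10 = -4 is NOT divisible by 5.
    ⇒ system is inconsistent (no integer solution).

No solution (the system is inconsistent).


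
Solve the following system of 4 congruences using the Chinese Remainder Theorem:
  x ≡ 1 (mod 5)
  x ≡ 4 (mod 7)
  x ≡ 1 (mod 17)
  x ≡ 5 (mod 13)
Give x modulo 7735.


Product of moduli M = 5 · 7 · 17 · 13 = 7735.
Merge one congruence at a time:
  Start: x ≡ 1 (mod 5).
  Combine with x ≡ 4 (mod 7); new modulus lcm = 35.
    Write x = 1 + 5·t and substitute into x ≡ 4 (mod 7): 5·t ≡ 4 − 1 = 3 (mod 7).
    The inverse of 5 mod 7 is 3 (since 5·3 = 15 = 2·7 + 1), so t ≡ 3·3 = 9 ≡ 2 (mod 7).
    Then x = 1 + 5·2 = 11, valid modulo lcm(5, 7) = 35: x ≡ 11 (mod 35).
  Combine with x ≡ 1 (mod 17); new modulus lcm = 595.
    Write x = 11 + 35·t and substitute into x ≡ 1 (mod 17): 35·t ≡ 1 − 11 = -10 (mod 17).
    Reduce coefficients mod 17: 1·t ≡ 7 (mod 17).
    So t ≡ 7 (mod 17).
    Then x = 11 + 35·7 = 256, valid modulo lcm(35, 17) = 595: x ≡ 256 (mod 595).
  Combine with x ≡ 5 (mod 13); new modulus lcm = 7735.
    Write x = 256 + 595·t and substitute into x ≡ 5 (mod 13): 595·t ≡ 5 − 256 = -251 (mod 13).
    Reduce coefficients mod 13: 10·t ≡ 9 (mod 13).
    The inverse of 10 mod 13 is 4 (since 10·4 = 40 = 3·13 + 1), so t ≡ 4·9 = 36 ≡ 10 (mod 13).
    Then x = 256 + 595·10 = 6206, valid modulo lcm(595, 13) = 7735: x ≡ 6206 (mod 7735).
Verify against each original: 6206 mod 5 = 1, 6206 mod 7 = 4, 6206 mod 17 = 1, 6206 mod 13 = 5.

x ≡ 6206 (mod 7735).


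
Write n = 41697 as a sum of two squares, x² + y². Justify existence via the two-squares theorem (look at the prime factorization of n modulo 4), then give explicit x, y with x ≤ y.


Step 1: Factor n = 41697 = 3^2 · 41 · 113.
Step 2: Check the mod-4 condition on each prime factor: 3 ≡ 3 (mod 4), exponent 2 (must be even); 41 ≡ 1 (mod 4), exponent 1; 113 ≡ 1 (mod 4), exponent 1.
All primes ≡ 3 (mod 4) appear to even exponent (or don't appear), so by the two-squares theorem n IS expressible as a sum of two squares.
Step 3: Build a representation. Group n = k² · m with k = 3 and m = 41 · 113 = 4633 (a product of primes ≡ 1 (mod 4)); a representation of m scales to one of n via (k·x)² + (k·y)² = k²(x² + y²). Each prime p ≡ 1 (mod 4) is itself a sum of two squares; find a² by testing p − a² for a perfect square:
  41: 41 − 1² = 40, 41 − 2² = 37, 41 − 3² = 32, 41 − 4² = 25 = 5² ⇒ 41 = 4² + 5².
  113: 113 − 1² = 112, 113 − 2² = 109, 113 − 3² = 104, 113 − 4² = 97, 113 − 5² = 88, 113 − 6² = 77, 113 − 7² = 64 = 8² ⇒ 113 = 7² + 8².
  Combine using the Brahmagupta–Fibonacci identity (a² + b²)(c² + d²) = (ac − bd)² + (ad + bc)² = (ac + bd)² + (ad − bc)²:
  41 · 113 = 4633: from (4² + 5²)(7² + 8²), take (4·7 − 5·8, 4·8 + 5·7) = (28 − 40, 32 + 35) = (-12, 67); dropping signs (only squares matter) gives (12, 67); check 12² + 67² = 144 + 4489 = 4633 ✓.
  Scale by k = 3: (3·12, 3·67) = (36, 201).
Step 4: Order so x ≤ y and verify: 36² + 201² = 1296 + 40401 = 41697 = n. ✓

n = 41697 = 36² + 201² (one valid representation with x ≤ y).


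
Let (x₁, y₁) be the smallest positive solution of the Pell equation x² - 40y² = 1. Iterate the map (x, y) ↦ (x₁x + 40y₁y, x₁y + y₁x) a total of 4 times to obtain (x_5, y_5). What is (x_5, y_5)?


Step 1: Find the fundamental solution (x₁, y₁) of x² - 40y² = 1.
  Expand √40 as a continued fraction. a₀ = ⌊√40⌋ = 6; iterate m_{k+1} = d_k·a_k − m_k, d_{k+1} = (40 − m_{k+1}²)/d_k, a_{k+1} = ⌊(a₀ + m_{k+1})/d_{k+1}⌋ (starting m₀ = 0, d₀ = 1), with convergents p_k = a_k·p_{k-1} + p_{k-2}, q_k = a_k·q_{k-1} + q_{k-2} (p₋₁ = 1, q₋₁ = 0):
  k = 0: a₀ = 6; p₀/q₀ = 6/1; p₀² − 40·q₀² = 36 − 40 = -4.
  k = 1: m = 6, d = 4, a = ⌊(6 + 6)/4⌋ = 3; p/q = (3·6 + 1)/(3·1 + 0) = 19/3; p² − 40·q² = 361 − 360 = 1.
  The first convergent with p² − 40·q² = 1 gives the fundamental solution (x₁, y₁) = (19, 3).
Step 2: Apply the recurrence (x_{n+1}, y_{n+1}) = (x₁x_n + 40y₁y_n, x₁y_n + y₁x_n) repeatedly.
  From (x_1, y_1) = (19, 3): x_2 = 19·19 + 40·3·3 = 721; y_2 = 19·3 + 3·19 = 114.
  From (x_2, y_2) = (721, 114): x_3 = 19·721 + 40·3·114 = 27379; y_3 = 19·114 + 3·721 = 4329.
  From (x_3, y_3) = (27379, 4329): x_4 = 19·27379 + 40·3·4329 = 1039681; y_4 = 19·4329 + 3·27379 = 164388.
  From (x_4, y_4) = (1039681, 164388): x_5 = 19·1039681 + 40·3·164388 = 39480499; y_5 = 19·164388 + 3·1039681 = 6242415.
Step 3: Verify x_5² - 40·y_5² = 1558709801289001 - 1558709801289000 = 1 (should be 1). ✓

(x_1, y_1) = (19, 3); (x_5, y_5) = (39480499, 6242415).


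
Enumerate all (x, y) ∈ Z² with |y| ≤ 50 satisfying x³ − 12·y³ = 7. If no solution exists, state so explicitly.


The equation is x³ - 12y³ = 7. For fixed y, x³ = 12·y³ + 7, so a solution requires the RHS to be a perfect cube.
Strategy: iterate y from -50 to 50, compute RHS = 12·y³ + 7, and check whether it is a (positive or negative) perfect cube.
Check small values of y:
  y = 0: RHS = 7 is not a perfect cube.
  y = 1: RHS = 19 is not a perfect cube.
  y = -1: RHS = -5 is not a perfect cube.
  y = 2: RHS = 103 is not a perfect cube.
  y = -2: RHS = -89 is not a perfect cube.
  y = 3: RHS = 331 is not a perfect cube.
  y = -3: RHS = -317 is not a perfect cube.
Continuing the search up to |y| = 50 finds no solutions either.
No (x, y) in the scanned range satisfies the equation.

No integer solutions with |y| ≤ 50.


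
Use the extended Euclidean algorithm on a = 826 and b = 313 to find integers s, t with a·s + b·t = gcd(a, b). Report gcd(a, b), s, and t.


Euclidean algorithm on (826, 313) — divide until remainder is 0:
  826 = 2 · 313 + 200
  313 = 1 · 200 + 113
  200 = 1 · 113 + 87
  113 = 1 · 87 + 26
  87 = 3 · 26 + 9
  26 = 2 · 9 + 8
  9 = 1 · 8 + 1
  8 = 8 · 1 + 0
gcd(826, 313) = 1.
Track Bezout coefficients alongside the remainders: start with r₀ = 826 = a·1 + b·0 (s = 1, t = 0) and r₁ = 313 = a·0 + b·1 (s = 0, t = 1); each new remainder r_{k+1} = r_{k-1} − q_k·r_k inherits s_{k+1} = s_{k-1} − q_k·s_k, t_{k+1} = t_{k-1} − q_k·t_k, so r_k = a·s_k + b·t_k at every step:
  q = 2: r = 200, s = 1 − 2·0 = 1, t = 0 − 2·1 = -2  (check: 826·1 + 313·(-2) = 200)
  q = 1: r = 113, s = 0 − 1·1 = -1, t = 1 − 1·(-2) = 3  (check: 826·(-1) + 313·3 = 113)
  q = 1: r = 87, s = 1 − 1·(-1) = 2, t = -2 − 1·3 = -5  (check: 826·2 + 313·(-5) = 87)
  q = 1: r = 26, s = -1 − 1·2 = -3, t = 3 − 1·(-5) = 8  (check: 826·(-3) + 313·8 = 26)
  q = 3: r = 9, s = 2 − 3·(-3) = 11, t = -5 − 3·8 = -29  (check: 826·11 + 313·(-29) = 9)
  q = 2: r = 8, s = -3 − 2·11 = -25, t = 8 − 2·(-29) = 66  (check: 826·(-25) + 313·66 = 8)
  q = 1: r = 1, s = 11 − 1·(-25) = 36, t = -29 − 1·66 = -95  (check: 826·36 + 313·(-95) = 1)
The row with r = 1 (the gcd) gives the Bezout coefficients s = 36, t = -95.
Result: 826 · (36) + 313 · (-95) = 1.

gcd(826, 313) = 1; s = 36, t = -95 (check: 826·36 + 313·(-95) = 1).


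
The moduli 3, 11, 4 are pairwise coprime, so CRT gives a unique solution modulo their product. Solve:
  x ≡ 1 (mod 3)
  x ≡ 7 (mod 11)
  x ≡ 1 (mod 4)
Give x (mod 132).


Moduli 3, 11, 4 are pairwise coprime; by CRT there is a unique solution modulo M = 3 · 11 · 4 = 132.
Solve pairwise, accumulating the modulus:
  Start with x ≡ 1 (mod 3).
  Combine with x ≡ 7 (mod 11): since gcd(3, 11) = 1, we get a unique residue mod 33.
    Write x = 1 + 3·t and substitute into x ≡ 7 (mod 11): 3·t ≡ 7 − 1 = 6 (mod 11).
    The inverse of 3 mod 11 is 4 (since 3·4 = 12 = 1·11 + 1), so t ≡ 4·6 = 24 ≡ 2 (mod 11).
    Then x = 1 + 3·2 = 7, valid modulo lcm(3, 11) = 33: x ≡ 7 (mod 33).
  Combine with x ≡ 1 (mod 4): since gcd(33, 4) = 1, we get a unique residue mod 132.
    Write x = 7 + 33·t and substitute into x ≡ 1 (mod 4): 33·t ≡ 1 − 7 = -6 (mod 4).
    Reduce coefficients mod 4: 1·t ≡ 2 (mod 4).
    So t ≡ 2 (mod 4).
    Then x = 7 + 33·2 = 73, valid modulo lcm(33, 4) = 132: x ≡ 73 (mod 132).
Verify: 73 mod 3 = 1 ✓, 73 mod 11 = 7 ✓, 73 mod 4 = 1 ✓.

x ≡ 73 (mod 132).


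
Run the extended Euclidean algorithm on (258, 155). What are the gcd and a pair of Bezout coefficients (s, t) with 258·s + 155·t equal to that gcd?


Euclidean algorithm on (258, 155) — divide until remainder is 0:
  258 = 1 · 155 + 103
  155 = 1 · 103 + 52
  103 = 1 · 52 + 51
  52 = 1 · 51 + 1
  51 = 51 · 1 + 0
gcd(258, 155) = 1.
Track Bezout coefficients alongside the remainders: start with r₀ = 258 = a·1 + b·0 (s = 1, t = 0) and r₁ = 155 = a·0 + b·1 (s = 0, t = 1); each new remainder r_{k+1} = r_{k-1} − q_k·r_k inherits s_{k+1} = s_{k-1} − q_k·s_k, t_{k+1} = t_{k-1} − q_k·t_k, so r_k = a·s_k + b·t_k at every step:
  q = 1: r = 103, s = 1 − 1·0 = 1, t = 0 − 1·1 = -1  (check: 258·1 + 155·(-1) = 103)
  q = 1: r = 52, s = 0 − 1·1 = -1, t = 1 − 1·(-1) = 2  (check: 258·(-1) + 155·2 = 52)
  q = 1: r = 51, s = 1 − 1·(-1) = 2, t = -1 − 1·2 = -3  (check: 258·2 + 155·(-3) = 51)
  q = 1: r = 1, s = -1 − 1·2 = -3, t = 2 − 1·(-3) = 5  (check: 258·(-3) + 155·5 = 1)
The row with r = 1 (the gcd) gives the Bezout coefficients s = -3, t = 5.
Result: 258 · (-3) + 155 · (5) = 1.

gcd(258, 155) = 1; s = -3, t = 5 (check: 258·(-3) + 155·5 = 1).


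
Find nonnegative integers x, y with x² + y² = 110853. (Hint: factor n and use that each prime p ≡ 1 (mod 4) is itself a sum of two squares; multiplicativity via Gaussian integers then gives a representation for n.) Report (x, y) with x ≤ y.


Step 1: Factor n = 110853 = 3^2 · 109 · 113.
Step 2: Check the mod-4 condition on each prime factor: 3 ≡ 3 (mod 4), exponent 2 (must be even); 109 ≡ 1 (mod 4), exponent 1; 113 ≡ 1 (mod 4), exponent 1.
All primes ≡ 3 (mod 4) appear to even exponent (or don't appear), so by the two-squares theorem n IS expressible as a sum of two squares.
Step 3: Build a representation. Group n = k² · m with k = 3 and m = 109 · 113 = 12317 (a product of primes ≡ 1 (mod 4)); a representation of m scales to one of n via (k·x)² + (k·y)² = k²(x² + y²). Each prime p ≡ 1 (mod 4) is itself a sum of two squares; find a² by testing p − a² for a perfect square:
  109: 109 − 1² = 108, 109 − 2² = 105, 109 − 3² = 100 = 10² ⇒ 109 = 3² + 10².
  113: 113 − 1² = 112, 113 − 2² = 109, 113 − 3² = 104, 113 − 4² = 97, 113 − 5² = 88, 113 − 6² = 77, 113 − 7² = 64 = 8² ⇒ 113 = 7² + 8².
  Combine using the Brahmagupta–Fibonacci identity (a² + b²)(c² + d²) = (ac − bd)² + (ad + bc)² = (ac + bd)² + (ad − bc)²:
  109 · 113 = 12317: from (3² + 10²)(7² + 8²), take (3·7 − 10·8, 3·8 + 10·7) = (21 − 80, 24 + 70) = (-59, 94); dropping signs (only squares matter) gives (59, 94); check 59² + 94² = 3481 + 8836 = 12317 ✓.
  Scale by k = 3: (3·59, 3·94) = (177, 282).
Step 4: Order so x ≤ y and verify: 177² + 282² = 31329 + 79524 = 110853 = n. ✓

n = 110853 = 177² + 282² (one valid representation with x ≤ y).


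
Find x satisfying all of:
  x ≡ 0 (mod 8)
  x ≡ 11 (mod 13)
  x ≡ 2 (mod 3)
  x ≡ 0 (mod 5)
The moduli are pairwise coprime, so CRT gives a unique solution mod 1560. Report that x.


Product of moduli M = 8 · 13 · 3 · 5 = 1560.
Merge one congruence at a time:
  Start: x ≡ 0 (mod 8).
  Combine with x ≡ 11 (mod 13); new modulus lcm = 104.
    Write x = 0 + 8·t and substitute into x ≡ 11 (mod 13): 8·t ≡ 11 − 0 = 11 (mod 13).
    The inverse of 8 mod 13 is 5 (since 8·5 = 40 = 3·13 + 1), so t ≡ 5·11 = 55 ≡ 3 (mod 13).
    Then x = 0 + 8·3 = 24, valid modulo lcm(8, 13) = 104: x ≡ 24 (mod 104).
  Combine with x ≡ 2 (mod 3); new modulus lcm = 312.
    Write x = 24 + 104·t and substitute into x ≡ 2 (mod 3): 104·t ≡ 2 − 24 = -22 (mod 3).
    Reduce coefficients mod 3: 2·t ≡ 2 (mod 3).
    The inverse of 2 mod 3 is 2 (since 2·2 = 4 = 1·3 + 1), so t ≡ 2·2 = 4 ≡ 1 (mod 3).
    Then x = 24 + 104·1 = 128, valid modulo lcm(104, 3) = 312: x ≡ 128 (mod 312).
  Combine with x ≡ 0 (mod 5); new modulus lcm = 1560.
    Write x = 128 + 312·t and substitute into x ≡ 0 (mod 5): 312·t ≡ 0 − 128 = -128 (mod 5).
    Reduce coefficients mod 5: 2·t ≡ 2 (mod 5).
    The inverse of 2 mod 5 is 3 (since 2·3 = 6 = 1·5 + 1), so t ≡ 3·2 = 6 ≡ 1 (mod 5).
    Then x = 128 + 312·1 = 440, valid modulo lcm(312, 5) = 1560: x ≡ 440 (mod 1560).
Verify against each original: 440 mod 8 = 0, 440 mod 13 = 11, 440 mod 3 = 2, 440 mod 5 = 0.

x ≡ 440 (mod 1560).


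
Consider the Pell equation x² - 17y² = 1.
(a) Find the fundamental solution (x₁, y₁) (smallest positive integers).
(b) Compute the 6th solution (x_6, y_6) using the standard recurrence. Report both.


Step 1: Find the fundamental solution (x₁, y₁) of x² - 17y² = 1.
  Expand √17 as a continued fraction. a₀ = ⌊√17⌋ = 4; iterate m_{k+1} = d_k·a_k − m_k, d_{k+1} = (17 − m_{k+1}²)/d_k, a_{k+1} = ⌊(a₀ + m_{k+1})/d_{k+1}⌋ (starting m₀ = 0, d₀ = 1), with convergents p_k = a_k·p_{k-1} + p_{k-2}, q_k = a_k·q_{k-1} + q_{k-2} (p₋₁ = 1, q₋₁ = 0):
  k = 0: a₀ = 4; p₀/q₀ = 4/1; p₀² − 17·q₀² = 16 − 17 = -1.
  k = 1: m = 4, d = 1, a = ⌊(4 + 4)/1⌋ = 8; p/q = (8·4 + 1)/(8·1 + 0) = 33/8; p² − 17·q² = 1089 − 1088 = 1.
  The first convergent with p² − 17·q² = 1 gives the fundamental solution (x₁, y₁) = (33, 8).
Step 2: Apply the recurrence (x_{n+1}, y_{n+1}) = (x₁x_n + 17y₁y_n, x₁y_n + y₁x_n) repeatedly.
  From (x_1, y_1) = (33, 8): x_2 = 33·33 + 17·8·8 = 2177; y_2 = 33·8 + 8·33 = 528.
  From (x_2, y_2) = (2177, 528): x_3 = 33·2177 + 17·8·528 = 143649; y_3 = 33·528 + 8·2177 = 34840.
  From (x_3, y_3) = (143649, 34840): x_4 = 33·143649 + 17·8·34840 = 9478657; y_4 = 33·34840 + 8·143649 = 2298912.
  From (x_4, y_4) = (9478657, 2298912): x_5 = 33·9478657 + 17·8·2298912 = 625447713; y_5 = 33·2298912 + 8·9478657 = 151693352.
  From (x_5, y_5) = (625447713, 151693352): x_6 = 33·625447713 + 17·8·151693352 = 41270070401; y_6 = 33·151693352 + 8·625447713 = 10009462320.
Step 3: Verify x_6² - 17·y_6² = 1703218710903496300801 - 1703218710903496300800 = 1 (should be 1). ✓

(x_1, y_1) = (33, 8); (x_6, y_6) = (41270070401, 10009462320).


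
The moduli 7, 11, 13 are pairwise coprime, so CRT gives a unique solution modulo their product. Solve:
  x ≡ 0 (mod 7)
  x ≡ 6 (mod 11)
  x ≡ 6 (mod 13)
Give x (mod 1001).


Moduli 7, 11, 13 are pairwise coprime; by CRT there is a unique solution modulo M = 7 · 11 · 13 = 1001.
Solve pairwise, accumulating the modulus:
  Start with x ≡ 0 (mod 7).
  Combine with x ≡ 6 (mod 11): since gcd(7, 11) = 1, we get a unique residue mod 77.
    Write x = 0 + 7·t and substitute into x ≡ 6 (mod 11): 7·t ≡ 6 − 0 = 6 (mod 11).
    The inverse of 7 mod 11 is 8 (since 7·8 = 56 = 5·11 + 1), so t ≡ 8·6 = 48 ≡ 4 (mod 11).
    Then x = 0 + 7·4 = 28, valid modulo lcm(7, 11) = 77: x ≡ 28 (mod 77).
  Combine with x ≡ 6 (mod 13): since gcd(77, 13) = 1, we get a unique residue mod 1001.
    Write x = 28 + 77·t and substitute into x ≡ 6 (mod 13): 77·t ≡ 6 − 28 = -22 (mod 13).
    Reduce coefficients mod 13: 12·t ≡ 4 (mod 13).
    The inverse of 12 mod 13 is 12 (since 12·12 = 144 = 11·13 + 1), so t ≡ 12·4 = 48 ≡ 9 (mod 13).
    Then x = 28 + 77·9 = 721, valid modulo lcm(77, 13) = 1001: x ≡ 721 (mod 1001).
Verify: 721 mod 7 = 0 ✓, 721 mod 11 = 6 ✓, 721 mod 13 = 6 ✓.

x ≡ 721 (mod 1001).


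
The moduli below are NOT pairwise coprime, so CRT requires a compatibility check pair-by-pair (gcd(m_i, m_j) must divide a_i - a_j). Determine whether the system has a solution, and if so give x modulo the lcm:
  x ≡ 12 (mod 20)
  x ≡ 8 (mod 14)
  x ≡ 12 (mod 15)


Moduli 20, 14, 15 are not pairwise coprime, so CRT works modulo lcm(m_i) when all pairwise compatibility conditions hold.
Pairwise compatibility: gcd(m_i, m_j) must divide a_i - a_j for every pair.
Merge one congruence at a time:
  Start: x ≡ 12 (mod 20).
  Combine with x ≡ 8 (mod 14): gcd(20, 14) = 2; 8 - 12 = -4, which IS divisible by 2, so compatible.
    Write x = 12 + 20·t and substitute into x ≡ 8 (mod 14): 20·t ≡ 8 − 12 = -4 (mod 14).
    Divide the congruence (and modulus) by g = 2: 10·t ≡ -2 (mod 7).
    Reduce coefficients mod 7: 3·t ≡ 5 (mod 7).
    The inverse of 3 mod 7 is 5 (since 3·5 = 15 = 2·7 + 1), so t ≡ 5·5 = 25 ≡ 4 (mod 7).
    Then x = 12 + 20·4 = 92, valid modulo lcm(20, 14) = 140: x ≡ 92 (mod 140).
  Combine with x ≡ 12 (mod 15): gcd(140, 15) = 5; 12 - 92 = -80, which IS divisible by 5, so compatible.
    Write x = 92 + 140·t and substitute into x ≡ 12 (mod 15): 140·t ≡ 12 − 92 = -80 (mod 15).
    Divide the congruence (and modulus) by g = 5: 28·t ≡ -16 (mod 3).
    Reduce coefficients mod 3: 1·t ≡ 2 (mod 3).
    So t ≡ 2 (mod 3).
    Then x = 92 + 140·2 = 372, valid modulo lcm(140, 15) = 420: x ≡ 372 (mod 420).
Verify: 372 mod 20 = 12, 372 mod 14 = 8, 372 mod 15 = 12.

x ≡ 372 (mod 420).


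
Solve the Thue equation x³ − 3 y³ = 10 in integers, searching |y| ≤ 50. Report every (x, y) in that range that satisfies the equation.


The equation is x³ - 3y³ = 10. For fixed y, x³ = 3·y³ + 10, so a solution requires the RHS to be a perfect cube.
Strategy: iterate y from -50 to 50, compute RHS = 3·y³ + 10, and check whether it is a (positive or negative) perfect cube.
Check small values of y:
  y = 0: RHS = 10 is not a perfect cube.
  y = 1: RHS = 13 is not a perfect cube.
  y = -1: RHS = 7 is not a perfect cube.
  y = 2: RHS = 34 is not a perfect cube.
  y = -2: RHS = -14 is not a perfect cube.
  y = 3: RHS = 91 is not a perfect cube.
  y = -3: RHS = -71 is not a perfect cube.
Continuing, at y = 9: RHS = 2197 = (13)³ ⇒ x = 13 works.
Searching the remaining y in |y| ≤ 50 finds no further solutions.
Collected solutions: (13, 9).

Solutions (with |y| ≤ 50): (13, 9).


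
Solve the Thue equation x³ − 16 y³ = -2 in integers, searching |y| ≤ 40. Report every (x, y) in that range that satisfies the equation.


The equation is x³ - 16y³ = -2. For fixed y, x³ = 16·y³ − 2, so a solution requires the RHS to be a perfect cube.
Strategy: iterate y from -40 to 40, compute RHS = 16·y³ − 2, and check whether it is a (positive or negative) perfect cube.
Check small values of y:
  y = 0: RHS = -2 is not a perfect cube.
  y = 1: RHS = 14 is not a perfect cube.
  y = -1: RHS = -18 is not a perfect cube.
  y = 2: RHS = 126 is not a perfect cube.
  y = -2: RHS = -130 is not a perfect cube.
  y = 3: RHS = 430 is not a perfect cube.
  y = -3: RHS = -434 is not a perfect cube.
Continuing the search up to |y| = 40 finds no solutions either.
No (x, y) in the scanned range satisfies the equation.

No integer solutions with |y| ≤ 40.


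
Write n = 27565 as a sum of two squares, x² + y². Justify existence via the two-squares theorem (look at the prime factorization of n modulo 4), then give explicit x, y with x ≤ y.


Step 1: Factor n = 27565 = 5 · 37 · 149.
Step 2: Check the mod-4 condition on each prime factor: 5 ≡ 1 (mod 4), exponent 1; 37 ≡ 1 (mod 4), exponent 1; 149 ≡ 1 (mod 4), exponent 1.
All primes ≡ 3 (mod 4) appear to even exponent (or don't appear), so by the two-squares theorem n IS expressible as a sum of two squares.
Step 3: Build a representation. Here n = 5 · 37 · 149 is a product of primes ≡ 1 (mod 4). Each prime p ≡ 1 (mod 4) is itself a sum of two squares; find a² by testing p − a² for a perfect square:
  5: 5 − 1² = 4 = 2² ⇒ 5 = 1² + 2².
  37: 37 − 1² = 36 = 6² ⇒ 37 = 1² + 6².
  149: 149 − 1² = 148, 149 − 2² = 145, 149 − 3² = 140, 149 − 4² = 133, 149 − 5² = 124, 149 − 6² = 113, 149 − 7² = 100 = 10² ⇒ 149 = 7² + 10².
  Combine using the Brahmagupta–Fibonacci identity (a² + b²)(c² + d²) = (ac − bd)² + (ad + bc)² = (ac + bd)² + (ad − bc)²:
  5 · 37 = 185: from (1² + 2²)(1² + 6²), take (1·1 − 2·6, 1·6 + 2·1) = (1 − 12, 6 + 2) = (-11, 8); dropping signs (only squares matter) gives (11, 8); check 11² + 8² = 121 + 64 = 185 ✓.
  185 · 149 = 27565: from (11² + 8²)(7² + 10²), take (11·7 − 8·10, 11·10 + 8·7) = (77 − 80, 110 + 56) = (-3, 166); dropping signs (only squares matter) gives (3, 166); check 3² + 166² = 9 + 27556 = 27565 ✓.
Step 4: Order so x ≤ y and verify: 3² + 166² = 9 + 27556 = 27565 = n. ✓

n = 27565 = 3² + 166² (one valid representation with x ≤ y).


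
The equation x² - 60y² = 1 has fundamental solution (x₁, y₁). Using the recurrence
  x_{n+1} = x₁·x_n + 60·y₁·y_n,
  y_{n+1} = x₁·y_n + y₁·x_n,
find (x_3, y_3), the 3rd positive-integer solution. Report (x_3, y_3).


Step 1: Find the fundamental solution (x₁, y₁) of x² - 60y² = 1.
  Expand √60 as a continued fraction. a₀ = ⌊√60⌋ = 7; iterate m_{k+1} = d_k·a_k − m_k, d_{k+1} = (60 − m_{k+1}²)/d_k, a_{k+1} = ⌊(a₀ + m_{k+1})/d_{k+1}⌋ (starting m₀ = 0, d₀ = 1), with convergents p_k = a_k·p_{k-1} + p_{k-2}, q_k = a_k·q_{k-1} + q_{k-2} (p₋₁ = 1, q₋₁ = 0):
  k = 0: a₀ = 7; p₀/q₀ = 7/1; p₀² − 60·q₀² = 49 − 60 = -11.
  k = 1: m = 7, d = 11, a = ⌊(7 + 7)/11⌋ = 1; p/q = (1·7 + 1)/(1·1 + 0) = 8/1; p² − 60·q² = 64 − 60 = 4.
  k = 2: m = 4, d = 4, a = ⌊(7 + 4)/4⌋ = 2; p/q = (2·8 + 7)/(2·1 + 1) = 23/3; p² − 60·q² = 529 − 540 = -11.
  k = 3: m = 4, d = 11, a = ⌊(7 + 4)/11⌋ = 1; p/q = (1·23 + 8)/(1·3 + 1) = 31/4; p² − 60·q² = 961 − 960 = 1.
  The first convergent with p² − 60·q² = 1 gives the fundamental solution (x₁, y₁) = (31, 4).
Step 2: Apply the recurrence (x_{n+1}, y_{n+1}) = (x₁x_n + 60y₁y_n, x₁y_n + y₁x_n) repeatedly.
  From (x_1, y_1) = (31, 4): x_2 = 31·31 + 60·4·4 = 1921; y_2 = 31·4 + 4·31 = 248.
  From (x_2, y_2) = (1921, 248): x_3 = 31·1921 + 60·4·248 = 119071; y_3 = 31·248 + 4·1921 = 15372.
Step 3: Verify x_3² - 60·y_3² = 14177903041 - 14177903040 = 1 (should be 1). ✓

(x_1, y_1) = (31, 4); (x_3, y_3) = (119071, 15372).


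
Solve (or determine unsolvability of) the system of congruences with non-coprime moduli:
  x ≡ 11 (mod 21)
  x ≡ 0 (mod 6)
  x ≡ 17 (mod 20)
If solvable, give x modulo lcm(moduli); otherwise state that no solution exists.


Moduli 21, 6, 20 are not pairwise coprime, so CRT works modulo lcm(m_i) when all pairwise compatibility conditions hold.
Pairwise compatibility: gcd(m_i, m_j) must divide a_i - a_j for every pair.
Merge one congruence at a time:
  Start: x ≡ 11 (mod 21).
  Combine with x ≡ 0 (mod 6): gcd(21, 6) = 3, and 0 - 11 = -11 is NOT divisible by 3.
    ⇒ system is inconsistent (no integer solution).

No solution (the system is inconsistent).


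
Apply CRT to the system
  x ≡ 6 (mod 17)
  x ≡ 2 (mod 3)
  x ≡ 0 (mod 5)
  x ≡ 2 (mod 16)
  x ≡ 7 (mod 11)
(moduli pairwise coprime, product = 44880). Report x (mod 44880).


Product of moduli M = 17 · 3 · 5 · 16 · 11 = 44880.
Merge one congruence at a time:
  Start: x ≡ 6 (mod 17).
  Combine with x ≡ 2 (mod 3); new modulus lcm = 51.
    Write x = 6 + 17·t and substitute into x ≡ 2 (mod 3): 17·t ≡ 2 − 6 = -4 (mod 3).
    Reduce coefficients mod 3: 2·t ≡ 2 (mod 3).
    The inverse of 2 mod 3 is 2 (since 2·2 = 4 = 1·3 + 1), so t ≡ 2·2 = 4 ≡ 1 (mod 3).
    Then x = 6 + 17·1 = 23, valid modulo lcm(17, 3) = 51: x ≡ 23 (mod 51).
  Combine with x ≡ 0 (mod 5); new modulus lcm = 255.
    Write x = 23 + 51·t and substitute into x ≡ 0 (mod 5): 51·t ≡ 0 − 23 = -23 (mod 5).
    Reduce coefficients mod 5: 1·t ≡ 2 (mod 5).
    So t ≡ 2 (mod 5).
    Then x = 23 + 51·2 = 125, valid modulo lcm(51, 5) = 255: x ≡ 125 (mod 255).
  Combine with x ≡ 2 (mod 16); new modulus lcm = 4080.
    Write x = 125 + 255·t and substitute into x ≡ 2 (mod 16): 255·t ≡ 2 − 125 = -123 (mod 16).
    Reduce coefficients mod 16: 15·t ≡ 5 (mod 16).
    The inverse of 15 mod 16 is 15 (since 15·15 = 225 = 14·16 + 1), so t ≡ 15·5 = 75 ≡ 11 (mod 16).
    Then x = 125 + 255·11 = 2930, valid modulo lcm(255, 16) = 4080: x ≡ 2930 (mod 4080).
  Combine with x ≡ 7 (mod 11); new modulus lcm = 44880.
    Write x = 2930 + 4080·t and substitute into x ≡ 7 (mod 11): 4080·t ≡ 7 − 2930 = -2923 (mod 11).
    Reduce coefficients mod 11: 10·t ≡ 3 (mod 11).
    The inverse of 10 mod 11 is 10 (since 10·10 = 100 = 9·11 + 1), so t ≡ 10·3 = 30 ≡ 8 (mod 11).
    Then x = 2930 + 4080·8 = 35570, valid modulo lcm(4080, 11) = 44880: x ≡ 35570 (mod 44880).
Verify against each original: 35570 mod 17 = 6, 35570 mod 3 = 2, 35570 mod 5 = 0, 35570 mod 16 = 2, 35570 mod 11 = 7.

x ≡ 35570 (mod 44880).


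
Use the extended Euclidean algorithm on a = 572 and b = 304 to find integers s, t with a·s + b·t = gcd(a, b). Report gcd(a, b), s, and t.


Euclidean algorithm on (572, 304) — divide until remainder is 0:
  572 = 1 · 304 + 268
  304 = 1 · 268 + 36
  268 = 7 · 36 + 16
  36 = 2 · 16 + 4
  16 = 4 · 4 + 0
gcd(572, 304) = 4.
Track Bezout coefficients alongside the remainders: start with r₀ = 572 = a·1 + b·0 (s = 1, t = 0) and r₁ = 304 = a·0 + b·1 (s = 0, t = 1); each new remainder r_{k+1} = r_{k-1} − q_k·r_k inherits s_{k+1} = s_{k-1} − q_k·s_k, t_{k+1} = t_{k-1} − q_k·t_k, so r_k = a·s_k + b·t_k at every step:
  q = 1: r = 268, s = 1 − 1·0 = 1, t = 0 − 1·1 = -1  (check: 572·1 + 304·(-1) = 268)
  q = 1: r = 36, s = 0 − 1·1 = -1, t = 1 − 1·(-1) = 2  (check: 572·(-1) + 304·2 = 36)
  q = 7: r = 16, s = 1 − 7·(-1) = 8, t = -1 − 7·2 = -15  (check: 572·8 + 304·(-15) = 16)
  q = 2: r = 4, s = -1 − 2·8 = -17, t = 2 − 2·(-15) = 32  (check: 572·(-17) + 304·32 = 4)
The row with r = 4 (the gcd) gives the Bezout coefficients s = -17, t = 32.
Result: 572 · (-17) + 304 · (32) = 4.

gcd(572, 304) = 4; s = -17, t = 32 (check: 572·(-17) + 304·32 = 4).


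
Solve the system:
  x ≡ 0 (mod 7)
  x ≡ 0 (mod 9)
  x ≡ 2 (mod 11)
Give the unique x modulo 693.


Moduli 7, 9, 11 are pairwise coprime; by CRT there is a unique solution modulo M = 7 · 9 · 11 = 693.
Solve pairwise, accumulating the modulus:
  Start with x ≡ 0 (mod 7).
  Combine with x ≡ 0 (mod 9): since gcd(7, 9) = 1, we get a unique residue mod 63.
    Write x = 0 + 7·t and substitute into x ≡ 0 (mod 9): 7·t ≡ 0 − 0 = 0 (mod 9).
    The inverse of 7 mod 9 is 4 (since 7·4 = 28 = 3·9 + 1), so t ≡ 4·0 = 0 ≡ 0 (mod 9).
    Then x = 0 + 7·0 = 0, valid modulo lcm(7, 9) = 63: x ≡ 0 (mod 63).
  Combine with x ≡ 2 (mod 11): since gcd(63, 11) = 1, we get a unique residue mod 693.
    Write x = 0 + 63·t and substitute into x ≡ 2 (mod 11): 63·t ≡ 2 − 0 = 2 (mod 11).
    Reduce coefficients mod 11: 8·t ≡ 2 (mod 11).
    The inverse of 8 mod 11 is 7 (since 8·7 = 56 = 5·11 + 1), so t ≡ 7·2 = 14 ≡ 3 (mod 11).
    Then x = 0 + 63·3 = 189, valid modulo lcm(63, 11) = 693: x ≡ 189 (mod 693).
Verify: 189 mod 7 = 0 ✓, 189 mod 9 = 0 ✓, 189 mod 11 = 2 ✓.

x ≡ 189 (mod 693).


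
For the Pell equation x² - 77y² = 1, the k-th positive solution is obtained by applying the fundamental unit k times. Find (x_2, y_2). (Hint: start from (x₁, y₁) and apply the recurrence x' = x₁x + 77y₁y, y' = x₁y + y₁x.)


Step 1: Find the fundamental solution (x₁, y₁) of x² - 77y² = 1.
  Expand √77 as a continued fraction. a₀ = ⌊√77⌋ = 8; iterate m_{k+1} = d_k·a_k − m_k, d_{k+1} = (77 − m_{k+1}²)/d_k, a_{k+1} = ⌊(a₀ + m_{k+1})/d_{k+1}⌋ (starting m₀ = 0, d₀ = 1), with convergents p_k = a_k·p_{k-1} + p_{k-2}, q_k = a_k·q_{k-1} + q_{k-2} (p₋₁ = 1, q₋₁ = 0):
  k = 0: a₀ = 8; p₀/q₀ = 8/1; p₀² − 77·q₀² = 64 − 77 = -13.
  k = 1: m = 8, d = 13, a = ⌊(8 + 8)/13⌋ = 1; p/q = (1·8 + 1)/(1·1 + 0) = 9/1; p² − 77·q² = 81 − 77 = 4.
  k = 2: m = 5, d = 4, a = ⌊(8 + 5)/4⌋ = 3; p/q = (3·9 + 8)/(3·1 + 1) = 35/4; p² − 77·q² = 1225 − 1232 = -7.
  k = 3: m = 7, d = 7, a = ⌊(8 + 7)/7⌋ = 2; p/q = (2·35 + 9)/(2·4 + 1) = 79/9; p² − 77·q² = 6241 − 6237 = 4.
  k = 4: m = 7, d = 4, a = ⌊(8 + 7)/4⌋ = 3; p/q = (3·79 + 35)/(3·9 + 4) = 272/31; p² − 77·q² = 73984 − 73997 = -13.
  k = 5: m = 5, d = 13, a = ⌊(8 + 5)/13⌋ = 1; p/q = (1·272 + 79)/(1·31 + 9) = 351/40; p² − 77·q² = 123201 − 123200 = 1.
  The first convergent with p² − 77·q² = 1 gives the fundamental solution (x₁, y₁) = (351, 40).
Step 2: Apply the recurrence (x_{n+1}, y_{n+1}) = (x₁x_n + 77y₁y_n, x₁y_n + y₁x_n) repeatedly.
  From (x_1, y_1) = (351, 40): x_2 = 351·351 + 77·40·40 = 246401; y_2 = 351·40 + 40·351 = 28080.
Step 3: Verify x_2² - 77·y_2² = 60713452801 - 60713452800 = 1 (should be 1). ✓

(x_1, y_1) = (351, 40); (x_2, y_2) = (246401, 28080).


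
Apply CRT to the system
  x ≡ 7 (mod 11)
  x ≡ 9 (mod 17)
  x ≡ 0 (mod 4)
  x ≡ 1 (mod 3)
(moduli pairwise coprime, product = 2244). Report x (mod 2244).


Product of moduli M = 11 · 17 · 4 · 3 = 2244.
Merge one congruence at a time:
  Start: x ≡ 7 (mod 11).
  Combine with x ≡ 9 (mod 17); new modulus lcm = 187.
    Write x = 7 + 11·t and substitute into x ≡ 9 (mod 17): 11·t ≡ 9 − 7 = 2 (mod 17).
    The inverse of 11 mod 17 is 14 (since 11·14 = 154 = 9·17 + 1), so t ≡ 14·2 = 28 ≡ 11 (mod 17).
    Then x = 7 + 11·11 = 128, valid modulo lcm(11, 17) = 187: x ≡ 128 (mod 187).
  Combine with x ≡ 0 (mod 4); new modulus lcm = 748.
    Write x = 128 + 187·t and substitute into x ≡ 0 (mod 4): 187·t ≡ 0 − 128 = -128 (mod 4).
    Reduce coefficients mod 4: 3·t ≡ 0 (mod 4).
    The inverse of 3 mod 4 is 3 (since 3·3 = 9 = 2·4 + 1), so t ≡ 3·0 = 0 ≡ 0 (mod 4).
    Then x = 128 + 187·0 = 128, valid modulo lcm(187, 4) = 748: x ≡ 128 (mod 748).
  Combine with x ≡ 1 (mod 3); new modulus lcm = 2244.
    Write x = 128 + 748·t and substitute into x ≡ 1 (mod 3): 748·t ≡ 1 − 128 = -127 (mod 3).
    Reduce coefficients mod 3: 1·t ≡ 2 (mod 3).
    So t ≡ 2 (mod 3).
    Then x = 128 + 748·2 = 1624, valid modulo lcm(748, 3) = 2244: x ≡ 1624 (mod 2244).
Verify against each original: 1624 mod 11 = 7, 1624 mod 17 = 9, 1624 mod 4 = 0, 1624 mod 3 = 1.

x ≡ 1624 (mod 2244).


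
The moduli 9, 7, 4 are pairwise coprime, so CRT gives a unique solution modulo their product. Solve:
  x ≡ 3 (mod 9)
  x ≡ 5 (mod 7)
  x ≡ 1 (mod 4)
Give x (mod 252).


Moduli 9, 7, 4 are pairwise coprime; by CRT there is a unique solution modulo M = 9 · 7 · 4 = 252.
Solve pairwise, accumulating the modulus:
  Start with x ≡ 3 (mod 9).
  Combine with x ≡ 5 (mod 7): since gcd(9, 7) = 1, we get a unique residue mod 63.
    Write x = 3 + 9·t and substitute into x ≡ 5 (mod 7): 9·t ≡ 5 − 3 = 2 (mod 7).
    Reduce coefficients mod 7: 2·t ≡ 2 (mod 7).
    The inverse of 2 mod 7 is 4 (since 2·4 = 8 = 1·7 + 1), so t ≡ 4·2 = 8 ≡ 1 (mod 7).
    Then x = 3 + 9·1 = 12, valid modulo lcm(9, 7) = 63: x ≡ 12 (mod 63).
  Combine with x ≡ 1 (mod 4): since gcd(63, 4) = 1, we get a unique residue mod 252.
    Write x = 12 + 63·t and substitute into x ≡ 1 (mod 4): 63·t ≡ 1 − 12 = -11 (mod 4).
    Reduce coefficients mod 4: 3·t ≡ 1 (mod 4).
    The inverse of 3 mod 4 is 3 (since 3·3 = 9 = 2·4 + 1), so t ≡ 3·1 = 3 ≡ 3 (mod 4).
    Then x = 12 + 63·3 = 201, valid modulo lcm(63, 4) = 252: x ≡ 201 (mod 252).
Verify: 201 mod 9 = 3 ✓, 201 mod 7 = 5 ✓, 201 mod 4 = 1 ✓.

x ≡ 201 (mod 252).


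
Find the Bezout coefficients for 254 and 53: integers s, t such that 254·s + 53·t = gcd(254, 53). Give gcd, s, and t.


Euclidean algorithm on (254, 53) — divide until remainder is 0:
  254 = 4 · 53 + 42
  53 = 1 · 42 + 11
  42 = 3 · 11 + 9
  11 = 1 · 9 + 2
  9 = 4 · 2 + 1
  2 = 2 · 1 + 0
gcd(254, 53) = 1.
Track Bezout coefficients alongside the remainders: start with r₀ = 254 = a·1 + b·0 (s = 1, t = 0) and r₁ = 53 = a·0 + b·1 (s = 0, t = 1); each new remainder r_{k+1} = r_{k-1} − q_k·r_k inherits s_{k+1} = s_{k-1} − q_k·s_k, t_{k+1} = t_{k-1} − q_k·t_k, so r_k = a·s_k + b·t_k at every step:
  q = 4: r = 42, s = 1 − 4·0 = 1, t = 0 − 4·1 = -4  (check: 254·1 + 53·(-4) = 42)
  q = 1: r = 11, s = 0 − 1·1 = -1, t = 1 − 1·(-4) = 5  (check: 254·(-1) + 53·5 = 11)
  q = 3: r = 9, s = 1 − 3·(-1) = 4, t = -4 − 3·5 = -19  (check: 254·4 + 53·(-19) = 9)
  q = 1: r = 2, s = -1 − 1·4 = -5, t = 5 − 1·(-19) = 24  (check: 254·(-5) + 53·24 = 2)
  q = 4: r = 1, s = 4 − 4·(-5) = 24, t = -19 − 4·24 = -115  (check: 254·24 + 53·(-115) = 1)
The row with r = 1 (the gcd) gives the Bezout coefficients s = 24, t = -115.
Result: 254 · (24) + 53 · (-115) = 1.

gcd(254, 53) = 1; s = 24, t = -115 (check: 254·24 + 53·(-115) = 1).


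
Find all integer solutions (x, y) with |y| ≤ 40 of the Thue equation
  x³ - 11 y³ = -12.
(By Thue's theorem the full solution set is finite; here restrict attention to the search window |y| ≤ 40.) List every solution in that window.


The equation is x³ - 11y³ = -12. For fixed y, x³ = 11·y³ − 12, so a solution requires the RHS to be a perfect cube.
Strategy: iterate y from -40 to 40, compute RHS = 11·y³ − 12, and check whether it is a (positive or negative) perfect cube.
Check small values of y:
  y = 0: RHS = -12 is not a perfect cube.
  y = 1: RHS = -1 = (-1)³ ⇒ x = -1 works.
  y = -1: RHS = -23 is not a perfect cube.
  y = 2: RHS = 76 is not a perfect cube.
  y = -2: RHS = -100 is not a perfect cube.
  y = 3: RHS = 285 is not a perfect cube.
  y = -3: RHS = -309 is not a perfect cube.
Continuing the search up to |y| = 40 finds no further solutions beyond those listed.
Collected solutions: (-1, 1).

Solutions (with |y| ≤ 40): (-1, 1).


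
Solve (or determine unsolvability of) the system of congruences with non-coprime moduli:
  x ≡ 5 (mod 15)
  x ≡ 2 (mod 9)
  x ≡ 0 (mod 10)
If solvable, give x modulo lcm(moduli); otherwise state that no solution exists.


Moduli 15, 9, 10 are not pairwise coprime, so CRT works modulo lcm(m_i) when all pairwise compatibility conditions hold.
Pairwise compatibility: gcd(m_i, m_j) must divide a_i - a_j for every pair.
Merge one congruence at a time:
  Start: x ≡ 5 (mod 15).
  Combine with x ≡ 2 (mod 9): gcd(15, 9) = 3; 2 - 5 = -3, which IS divisible by 3, so compatible.
    Write x = 5 + 15·t and substitute into x ≡ 2 (mod 9): 15·t ≡ 2 − 5 = -3 (mod 9).
    Divide the congruence (and modulus) by g = 3: 5·t ≡ -1 (mod 3).
    Reduce coefficients mod 3: 2·t ≡ 2 (mod 3).
    The inverse of 2 mod 3 is 2 (since 2·2 = 4 = 1·3 + 1), so t ≡ 2·2 = 4 ≡ 1 (mod 3).
    Then x = 5 + 15·1 = 20, valid modulo lcm(15, 9) = 45: x ≡ 20 (mod 45).
  Combine with x ≡ 0 (mod 10): gcd(45, 10) = 5; 0 - 20 = -20, which IS divisible by 5, so compatible.
    Write x = 20 + 45·t and substitute into x ≡ 0 (mod 10): 45·t ≡ 0 − 20 = -20 (mod 10).
    Divide the congruence (and modulus) by g = 5: 9·t ≡ -4 (mod 2).
    Reduce coefficients mod 2: 1·t ≡ 0 (mod 2).
    So t ≡ 0 (mod 2).
    Then x = 20 + 45·0 = 20, valid modulo lcm(45, 10) = 90: x ≡ 20 (mod 90).
Verify: 20 mod 15 = 5, 20 mod 9 = 2, 20 mod 10 = 0.

x ≡ 20 (mod 90).


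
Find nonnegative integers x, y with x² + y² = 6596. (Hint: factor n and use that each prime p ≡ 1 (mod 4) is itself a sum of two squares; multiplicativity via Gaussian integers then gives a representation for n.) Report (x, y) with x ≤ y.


Step 1: Factor n = 6596 = 2^2 · 17 · 97.
Step 2: Check the mod-4 condition on each prime factor: 2 = 2 (special); 17 ≡ 1 (mod 4), exponent 1; 97 ≡ 1 (mod 4), exponent 1.
All primes ≡ 3 (mod 4) appear to even exponent (or don't appear), so by the two-squares theorem n IS expressible as a sum of two squares.
Step 3: Build a representation. Group n = k² · m with k = 2 and m = 17 · 97 = 1649 (a product of primes ≡ 1 (mod 4)); a representation of m scales to one of n via (k·x)² + (k·y)² = k²(x² + y²). Each prime p ≡ 1 (mod 4) is itself a sum of two squares; find a² by testing p − a² for a perfect square:
  17: 17 − 1² = 16 = 4² ⇒ 17 = 1² + 4².
  97: 97 − 1² = 96, 97 − 2² = 93, 97 − 3² = 88, 97 − 4² = 81 = 9² ⇒ 97 = 4² + 9².
  Combine using the Brahmagupta–Fibonacci identity (a² + b²)(c² + d²) = (ac − bd)² + (ad + bc)² = (ac + bd)² + (ad − bc)²:
  17 · 97 = 1649: from (1² + 4²)(4² + 9²), take (1·4 − 4·9, 1·9 + 4·4) = (4 − 36, 9 + 16) = (-32, 25); dropping signs (only squares matter) gives (32, 25); check 32² + 25² = 1024 + 625 = 1649 ✓.
  Scale by k = 2: (2·32, 2·25) = (64, 50).
Step 4: Order so x ≤ y and verify: 50² + 64² = 2500 + 4096 = 6596 = n. ✓

n = 6596 = 50² + 64² (one valid representation with x ≤ y).


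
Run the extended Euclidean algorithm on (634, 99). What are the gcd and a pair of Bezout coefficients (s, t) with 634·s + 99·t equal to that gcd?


Euclidean algorithm on (634, 99) — divide until remainder is 0:
  634 = 6 · 99 + 40
  99 = 2 · 40 + 19
  40 = 2 · 19 + 2
  19 = 9 · 2 + 1
  2 = 2 · 1 + 0
gcd(634, 99) = 1.
Track Bezout coefficients alongside the remainders: start with r₀ = 634 = a·1 + b·0 (s = 1, t = 0) and r₁ = 99 = a·0 + b·1 (s = 0, t = 1); each new remainder r_{k+1} = r_{k-1} − q_k·r_k inherits s_{k+1} = s_{k-1} − q_k·s_k, t_{k+1} = t_{k-1} − q_k·t_k, so r_k = a·s_k + b·t_k at every step:
  q = 6: r = 40, s = 1 − 6·0 = 1, t = 0 − 6·1 = -6  (check: 634·1 + 99·(-6) = 40)
  q = 2: r = 19, s = 0 − 2·1 = -2, t = 1 − 2·(-6) = 13  (check: 634·(-2) + 99·13 = 19)
  q = 2: r = 2, s = 1 − 2·(-2) = 5, t = -6 − 2·13 = -32  (check: 634·5 + 99·(-32) = 2)
  q = 9: r = 1, s = -2 − 9·5 = -47, t = 13 − 9·(-32) = 301  (check: 634·(-47) + 99·301 = 1)
The row with r = 1 (the gcd) gives the Bezout coefficients s = -47, t = 301.
Result: 634 · (-47) + 99 · (301) = 1.

gcd(634, 99) = 1; s = -47, t = 301 (check: 634·(-47) + 99·301 = 1).
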